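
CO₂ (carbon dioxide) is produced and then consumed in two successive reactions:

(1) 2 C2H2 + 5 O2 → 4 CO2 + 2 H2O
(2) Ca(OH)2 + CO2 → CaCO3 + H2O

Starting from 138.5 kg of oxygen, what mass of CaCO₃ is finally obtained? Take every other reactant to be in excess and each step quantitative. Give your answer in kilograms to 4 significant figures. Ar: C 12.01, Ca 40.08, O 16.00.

M(O2) = 2(16.00) = 32.00 g/mol.
M(CaCO3) = 40.08 + 12.01 + 3(16.00) = 100.09 g/mol.
138.5 kg = 138500 g.
n(O2) = 138500 / 32.00 = 4328.1 mol.
Step 1 gives a 5:4 ratio of O2 to CO2, so n(CO2) = 3462.5 mol.
In step 2 the CO2:CaCO3 ratio is 1:1, so n(CaCO3) = 3462.5 mol.
Mass of CaCO3 = 3462.5 × 100.09 = 346560 g = 346.6 kg.

346.6 kg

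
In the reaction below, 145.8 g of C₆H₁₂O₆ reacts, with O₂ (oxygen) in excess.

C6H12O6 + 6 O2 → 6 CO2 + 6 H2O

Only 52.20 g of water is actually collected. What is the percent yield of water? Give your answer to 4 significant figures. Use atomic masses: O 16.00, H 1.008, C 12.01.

M(C6H12O6) = 6(12.01) + 12(1.008) + 6(16.00) = 180.156 g/mol.
M(H2O) = 2(1.008) + 16.00 = 18.016 g/mol.
n(C6H12O6) = 145.80 g / 180.156 g/mol = 0.80930 mol.
From the equation the C6H12O6:H2O mole ratio is 1:6, so n(H2O) = 0.80930 × 6/1 = 4.8558 mol.
Mass of H2O = 4.8558 mol × 18.016 g/mol = 87.482 g.
This is the theoretical yield. Percent yield = 52.20 g / 87.482 g × 100% = 59.669%.

59.67 %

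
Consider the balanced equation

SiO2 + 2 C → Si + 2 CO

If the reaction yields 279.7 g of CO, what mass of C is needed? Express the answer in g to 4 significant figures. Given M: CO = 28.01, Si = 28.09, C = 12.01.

n(CO) = 279.70 g / 28.01 g/mol = 9.9857 mol.
From the equation the CO:C mole ratio is 2:2, so n(C) = 9.9857 × 2/2 = 9.9857 mol.
Mass of C = 9.9857 mol × 12.01 g/mol = 119.93 g.

119.9 g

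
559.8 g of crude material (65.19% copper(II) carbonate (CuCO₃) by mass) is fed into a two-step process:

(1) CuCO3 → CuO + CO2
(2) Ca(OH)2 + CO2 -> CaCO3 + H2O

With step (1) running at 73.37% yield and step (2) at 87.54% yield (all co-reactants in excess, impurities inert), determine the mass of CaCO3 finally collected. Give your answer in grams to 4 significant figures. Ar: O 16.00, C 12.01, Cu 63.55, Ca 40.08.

Pure CuCO3 = 559.8 × 0.6519 = 364.93 g.
M(CuCO3) = 63.55 + 12.01 + 3(16.00) = 123.56 g/mol.
M(CaCO3) = 40.08 + 12.01 + 3(16.00) = 100.09 g/mol.
n(CuCO3) = 364.93 / 123.56 = 2.9535 mol.
Step 1 (CuCO3:CO2 = 1:1): theoretical n(CO2) = 2.9535 mol; at 73.37% yield, n(CO2) = 2.1670 mol.
Step 2 (CO2:CaCO3 = 1:1): theoretical n(CaCO3) = 2.1670 mol, so theoretical mass = 2.1670 × 100.09 = 216.89 g.
At 87.54% yield, actual mass of CaCO3 = 216.89 × 0.8754 = 189.87 g.

189.9 g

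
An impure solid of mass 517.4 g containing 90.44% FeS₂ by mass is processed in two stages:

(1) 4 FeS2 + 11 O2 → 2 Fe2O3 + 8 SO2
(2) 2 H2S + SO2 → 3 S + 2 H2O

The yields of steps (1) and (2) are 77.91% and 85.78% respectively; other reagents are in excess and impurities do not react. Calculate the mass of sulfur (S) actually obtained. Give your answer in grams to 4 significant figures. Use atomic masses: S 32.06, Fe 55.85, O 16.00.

501.4 g

Pure FeS2 = 517.4 × 0.9044 = 467.94 g.
M(FeS2) = 55.85 + 2(32.06) = 119.97 g/mol.
M(S) = 32.06 g/mol.
n(FeS2) = 467.94 / 119.97 = 3.9004 mol.
Step 1 (FeS2:SO2 = 4:8): theoretical n(SO2) = 7.8009 mol; at 77.91% yield, n(SO2) = 6.0777 mol.
Step 2 (SO2:S = 1:3): theoretical n(S) = 18.233 mol, so theoretical mass = 18.233 × 32.06 = 584.55 g.
At 85.78% yield, actual mass of S = 584.55 × 0.8578 = 501.43 g.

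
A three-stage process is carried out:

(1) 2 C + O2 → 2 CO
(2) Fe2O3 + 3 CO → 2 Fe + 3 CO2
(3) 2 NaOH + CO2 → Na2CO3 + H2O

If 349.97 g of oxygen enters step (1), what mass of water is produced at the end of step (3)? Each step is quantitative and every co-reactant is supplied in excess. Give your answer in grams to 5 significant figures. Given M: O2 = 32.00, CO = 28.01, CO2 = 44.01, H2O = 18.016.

394.07 g

n(O2) = 349.97 / 32.00 = 10.9366 mol.
Reaction (1): O2→CO ratio 1:2 ⇒ n(CO) = 21.8731 mol.
Reaction (2): CO→CO2 ratio 3:3 ⇒ n(CO2) = 21.8731 mol.
Reaction (3): CO2→H2O ratio 1:1 ⇒ n(H2O) = 21.8731 mol.
Mass of H2O = 21.8731 × 18.016 = 394.066 g.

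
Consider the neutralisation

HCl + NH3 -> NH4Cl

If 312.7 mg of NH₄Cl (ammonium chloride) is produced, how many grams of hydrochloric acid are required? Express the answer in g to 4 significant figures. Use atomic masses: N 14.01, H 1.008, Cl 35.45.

M(NH4Cl) = 14.01 + 4(1.008) + 35.45 = 53.492 g/mol.
M(HCl) = 1.008 + 35.45 = 36.458 g/mol.
Convert: 312.7 mg = 0.31270 g.
n(NH4Cl) = 0.31270 g / 53.492 g/mol = 0.0058457 mol.
From the equation the NH4Cl:HCl mole ratio is 1:1, so n(HCl) = 0.0058457 × 1/1 = 0.0058457 mol.
Mass of HCl = 0.0058457 mol × 36.458 g/mol = 0.21312 g.

0.2131 g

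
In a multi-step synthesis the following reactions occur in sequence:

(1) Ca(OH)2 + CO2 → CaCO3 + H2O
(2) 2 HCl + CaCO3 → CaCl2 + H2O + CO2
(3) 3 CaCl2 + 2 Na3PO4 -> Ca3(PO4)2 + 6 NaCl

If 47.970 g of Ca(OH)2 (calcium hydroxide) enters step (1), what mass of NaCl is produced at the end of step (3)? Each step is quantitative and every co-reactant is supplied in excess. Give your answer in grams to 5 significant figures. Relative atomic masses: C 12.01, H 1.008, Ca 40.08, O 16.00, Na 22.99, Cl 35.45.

M(Ca(OH)2) = 40.08 + 2(16.00) + 2(1.008) = 74.096 g/mol.
M(NaCl) = 22.99 + 35.45 = 58.44 g/mol.
n(Ca(OH)2) = 47.970 / 74.096 = 0.647403 mol.
Reaction (1): Ca(OH)2→CaCO3 ratio 1:1 ⇒ n(CaCO3) = 0.647403 mol.
Reaction (2): CaCO3→CaCl2 ratio 1:1 ⇒ n(CaCl2) = 0.647403 mol.
Reaction (3): CaCl2→NaCl ratio 3:6 ⇒ n(NaCl) = 1.29481 mol.
Mass of NaCl = 1.29481 × 58.44 = 75.6685 g.

75.669 g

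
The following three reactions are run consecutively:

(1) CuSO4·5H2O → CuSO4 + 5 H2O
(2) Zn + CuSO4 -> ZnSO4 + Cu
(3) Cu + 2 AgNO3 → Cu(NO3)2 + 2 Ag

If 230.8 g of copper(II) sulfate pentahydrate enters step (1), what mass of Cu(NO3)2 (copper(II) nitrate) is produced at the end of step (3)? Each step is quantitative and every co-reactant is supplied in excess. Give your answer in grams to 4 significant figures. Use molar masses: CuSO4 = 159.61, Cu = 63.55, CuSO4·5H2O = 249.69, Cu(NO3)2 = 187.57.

n(CuSO4·5H2O) = 230.8 / 249.69 = 0.92435 mol.
Reaction (1): CuSO4·5H2O→CuSO4 ratio 1:1 ⇒ n(CuSO4) = 0.92435 mol.
Reaction (2): CuSO4→Cu ratio 1:1 ⇒ n(Cu) = 0.92435 mol.
Reaction (3): Cu→Cu(NO3)2 ratio 1:1 ⇒ n(Cu(NO3)2) = 0.92435 mol.
Mass of Cu(NO3)2 = 0.92435 × 187.57 = 173.38 g.

173.4 g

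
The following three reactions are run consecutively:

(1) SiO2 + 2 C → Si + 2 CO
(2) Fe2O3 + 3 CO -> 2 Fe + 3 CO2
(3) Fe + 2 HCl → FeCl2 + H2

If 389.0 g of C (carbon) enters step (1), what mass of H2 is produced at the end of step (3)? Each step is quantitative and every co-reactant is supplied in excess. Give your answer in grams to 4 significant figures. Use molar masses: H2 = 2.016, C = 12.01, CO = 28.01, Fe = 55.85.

43.53 g

n(C) = 389.0 / 12.01 = 32.390 mol.
Reaction (1): C→CO ratio 2:2 ⇒ n(CO) = 32.390 mol.
Reaction (2): CO→Fe ratio 3:2 ⇒ n(Fe) = 21.593 mol.
Reaction (3): Fe→H2 ratio 1:1 ⇒ n(H2) = 21.593 mol.
Mass of H2 = 21.593 × 2.016 = 43.532 g.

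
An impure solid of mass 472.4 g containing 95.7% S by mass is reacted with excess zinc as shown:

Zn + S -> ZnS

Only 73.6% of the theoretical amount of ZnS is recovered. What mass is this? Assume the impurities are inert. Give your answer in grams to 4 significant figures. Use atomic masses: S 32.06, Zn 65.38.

Pure S available = 472.4 g × 0.957 = 452.09 g.
M(S) = 32.06 g/mol.
M(ZnS) = 65.38 + 32.06 = 97.44 g/mol.
n(S) = 452.09 g / 32.06 g/mol = 14.101 mol.
From the equation the S:ZnS mole ratio is 1:1, so n(ZnS) = 14.101 × 1/1 = 14.101 mol.
Mass of ZnS = 14.101 mol × 97.44 g/mol = 1374.0 g.
Actual mass collected = 1374.0 g × 0.736 = 1011.3 g.

1011 g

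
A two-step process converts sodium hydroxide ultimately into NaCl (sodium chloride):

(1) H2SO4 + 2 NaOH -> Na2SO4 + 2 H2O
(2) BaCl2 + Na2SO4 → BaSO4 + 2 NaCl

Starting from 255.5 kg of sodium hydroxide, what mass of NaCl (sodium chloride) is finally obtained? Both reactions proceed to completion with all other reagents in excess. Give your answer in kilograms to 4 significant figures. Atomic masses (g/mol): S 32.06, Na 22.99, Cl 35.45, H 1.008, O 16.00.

M(NaOH) = 22.99 + 16.00 + 1.008 = 39.998 g/mol.
M(NaCl) = 22.99 + 35.45 = 58.44 g/mol.
255.5 kg = 255500 g.
n(NaOH) = 255500 / 39.998 = 6387.8 mol.
Step 1 gives a 2:1 ratio of NaOH to Na2SO4, so n(Na2SO4) = 3193.9 mol.
In step 2 the Na2SO4:NaCl ratio is 1:2, so n(NaCl) = 6387.8 mol.
Mass of NaCl = 6387.8 × 58.44 = 373300 g = 373.3 kg.

373.3 kg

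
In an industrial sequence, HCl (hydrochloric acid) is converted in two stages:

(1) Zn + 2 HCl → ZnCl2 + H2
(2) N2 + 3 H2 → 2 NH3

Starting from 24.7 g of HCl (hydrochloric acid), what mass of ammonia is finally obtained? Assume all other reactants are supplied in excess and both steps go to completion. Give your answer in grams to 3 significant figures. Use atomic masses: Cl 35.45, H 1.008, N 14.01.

M(HCl) = 1.008 + 35.45 = 36.458 g/mol.
M(NH3) = 14.01 + 3(1.008) = 17.034 g/mol.
n(HCl) = 24.70 / 36.458 = 0.6775 mol.
Step 1 gives a 2:1 ratio of HCl to H2, so n(H2) = 0.3387 mol.
In step 2 the H2:NH3 ratio is 3:2, so n(NH3) = 0.2258 mol.
Mass of NH3 = 0.2258 × 17.034 = 3.847 g.

3.85 g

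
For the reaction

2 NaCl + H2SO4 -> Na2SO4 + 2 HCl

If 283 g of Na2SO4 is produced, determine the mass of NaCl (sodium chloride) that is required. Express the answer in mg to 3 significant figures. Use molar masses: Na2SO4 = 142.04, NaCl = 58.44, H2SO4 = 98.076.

n(Na2SO4) = 283.0 g / 142.04 g/mol = 1.992 mol.
From the equation the Na2SO4:NaCl mole ratio is 1:2, so n(NaCl) = 1.992 × 2/1 = 3.985 mol.
Mass of NaCl = 3.985 mol × 58.44 g/mol = 232.9 g.
Converting to mg: 232.9 g = 233000 mg.

233000 mg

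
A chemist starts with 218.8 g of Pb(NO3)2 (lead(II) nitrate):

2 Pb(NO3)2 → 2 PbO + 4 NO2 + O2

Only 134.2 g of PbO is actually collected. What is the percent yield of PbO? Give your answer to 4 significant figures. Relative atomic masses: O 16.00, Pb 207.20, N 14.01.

M(Pb(NO3)2) = 207.20 + 2(14.01) + 6(16.00) = 331.22 g/mol.
M(PbO) = 207.20 + 16.00 = 223.20 g/mol.
n(Pb(NO3)2) = 218.80 g / 331.22 g/mol = 0.66059 mol.
From the equation the Pb(NO3)2:PbO mole ratio is 2:2, so n(PbO) = 0.66059 × 2/2 = 0.66059 mol.
Mass of PbO = 0.66059 mol × 223.20 g/mol = 147.44 g.
This is the theoretical yield. Percent yield = 134.2 g / 147.44 g × 100% = 91.018%.

91.02 %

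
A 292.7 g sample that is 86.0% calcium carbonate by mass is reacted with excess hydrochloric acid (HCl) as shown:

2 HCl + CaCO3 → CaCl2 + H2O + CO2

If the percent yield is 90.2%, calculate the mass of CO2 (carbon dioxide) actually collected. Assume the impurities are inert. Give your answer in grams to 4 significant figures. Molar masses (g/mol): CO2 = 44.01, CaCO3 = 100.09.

Pure CaCO3 available = 292.7 g × 0.860 = 251.72 g.
n(CaCO3) = 251.72 g / 100.09 g/mol = 2.5150 mol.
From the equation the CaCO3:CO2 mole ratio is 1:1, so n(CO2) = 2.5150 × 1/1 = 2.5150 mol.
Mass of CO2 = 2.5150 mol × 44.01 g/mol = 110.68 g.
Actual mass collected = 110.68 g × 0.902 = 99.836 g.

99.84 g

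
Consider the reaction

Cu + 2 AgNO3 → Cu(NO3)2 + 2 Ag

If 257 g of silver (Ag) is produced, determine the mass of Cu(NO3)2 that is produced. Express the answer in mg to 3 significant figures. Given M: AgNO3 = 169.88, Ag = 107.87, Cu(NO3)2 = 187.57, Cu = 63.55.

223000 mg

n(Ag) = 257.0 g / 107.87 g/mol = 2.382 mol.
From the equation the Ag:Cu(NO3)2 mole ratio is 2:1, so n(Cu(NO3)2) = 2.382 × 1/2 = 1.191 mol.
Mass of Cu(NO3)2 = 1.191 mol × 187.57 g/mol = 223.4 g.
Converting to mg: 223.4 g = 223000 mg.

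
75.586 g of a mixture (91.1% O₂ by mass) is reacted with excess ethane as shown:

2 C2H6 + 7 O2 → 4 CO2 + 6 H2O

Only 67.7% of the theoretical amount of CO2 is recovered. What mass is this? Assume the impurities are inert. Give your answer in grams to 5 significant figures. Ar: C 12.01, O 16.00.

Pure O2 available = 75.586 g × 0.911 = 68.8588 g.
M(O2) = 2(16.00) = 32.00 g/mol.
M(CO2) = 12.01 + 2(16.00) = 44.01 g/mol.
n(O2) = 68.8588 g / 32.00 g/mol = 2.15184 mol.
From the equation the O2:CO2 mole ratio is 7:4, so n(CO2) = 2.15184 × 4/7 = 1.22962 mol.
Mass of CO2 = 1.22962 mol × 44.01 g/mol = 54.1157 g.
Actual mass collected = 54.1157 g × 0.677 = 36.6363 g.

36.636 g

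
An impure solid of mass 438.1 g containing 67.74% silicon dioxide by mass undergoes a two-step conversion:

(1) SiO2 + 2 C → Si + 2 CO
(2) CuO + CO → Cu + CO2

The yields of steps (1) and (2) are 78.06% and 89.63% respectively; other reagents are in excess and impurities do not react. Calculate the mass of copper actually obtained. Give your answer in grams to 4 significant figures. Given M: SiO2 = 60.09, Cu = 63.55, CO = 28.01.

439.2 g

Pure SiO2 = 438.1 × 0.6774 = 296.77 g.
n(SiO2) = 296.77 / 60.09 = 4.9387 mol.
Step 1 (SiO2:CO = 1:2): theoretical n(CO) = 9.8775 mol; at 78.06% yield, n(CO) = 7.7104 mol.
Step 2 (CO:Cu = 1:1): theoretical n(Cu) = 7.7104 mol, so theoretical mass = 7.7104 × 63.55 = 489.99 g.
At 89.63% yield, actual mass of Cu = 489.99 × 0.8963 = 439.18 g.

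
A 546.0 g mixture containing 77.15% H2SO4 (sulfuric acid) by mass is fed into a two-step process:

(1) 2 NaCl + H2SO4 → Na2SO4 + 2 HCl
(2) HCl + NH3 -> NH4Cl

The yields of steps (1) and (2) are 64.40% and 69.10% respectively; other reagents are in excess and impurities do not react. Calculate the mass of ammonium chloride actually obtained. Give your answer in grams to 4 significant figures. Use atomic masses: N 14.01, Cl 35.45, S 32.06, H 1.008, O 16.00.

Pure H2SO4 = 546.0 × 0.7715 = 421.24 g.
M(H2SO4) = 2(1.008) + 32.06 + 4(16.00) = 98.076 g/mol.
M(NH4Cl) = 14.01 + 4(1.008) + 35.45 = 53.492 g/mol.
n(H2SO4) = 421.24 / 98.076 = 4.2950 mol.
Step 1 (H2SO4:HCl = 1:2): theoretical n(HCl) = 8.5901 mol; at 64.40% yield, n(HCl) = 5.5320 mol.
Step 2 (HCl:NH4Cl = 1:1): theoretical n(NH4Cl) = 5.5320 mol, so theoretical mass = 5.5320 × 53.492 = 295.92 g.
At 69.10% yield, actual mass of NH4Cl = 295.92 × 0.6910 = 204.48 g.

204.5 g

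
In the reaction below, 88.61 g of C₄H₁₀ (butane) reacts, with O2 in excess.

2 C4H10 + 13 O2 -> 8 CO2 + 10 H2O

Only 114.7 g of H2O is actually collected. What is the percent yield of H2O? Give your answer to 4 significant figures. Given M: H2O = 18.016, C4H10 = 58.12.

n(C4H10) = 88.610 g / 58.12 g/mol = 1.5246 mol.
From the equation the C4H10:H2O mole ratio is 2:10, so n(H2O) = 1.5246 × 10/2 = 7.6230 mol.
Mass of H2O = 7.6230 mol × 18.016 g/mol = 137.34 g.
This is the theoretical yield. Percent yield = 114.7 g / 137.34 g × 100% = 83.518%.

83.52 %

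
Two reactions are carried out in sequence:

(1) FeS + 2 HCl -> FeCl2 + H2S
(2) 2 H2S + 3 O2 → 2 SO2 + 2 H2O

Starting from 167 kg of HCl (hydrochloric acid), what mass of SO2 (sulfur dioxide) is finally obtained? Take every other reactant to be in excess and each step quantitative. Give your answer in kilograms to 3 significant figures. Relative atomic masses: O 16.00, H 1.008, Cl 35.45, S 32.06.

147 kg

M(HCl) = 1.008 + 35.45 = 36.458 g/mol.
M(SO2) = 32.06 + 2(16.00) = 64.06 g/mol.
167 kg = 167000 g.
n(HCl) = 167000 / 36.458 = 4581 mol.
Step 1 gives a 2:1 ratio of HCl to H2S, so n(H2S) = 2290 mol.
In step 2 the H2S:SO2 ratio is 2:2, so n(SO2) = 2290 mol.
Mass of SO2 = 2290 × 64.06 = 146700 g = 147 kg.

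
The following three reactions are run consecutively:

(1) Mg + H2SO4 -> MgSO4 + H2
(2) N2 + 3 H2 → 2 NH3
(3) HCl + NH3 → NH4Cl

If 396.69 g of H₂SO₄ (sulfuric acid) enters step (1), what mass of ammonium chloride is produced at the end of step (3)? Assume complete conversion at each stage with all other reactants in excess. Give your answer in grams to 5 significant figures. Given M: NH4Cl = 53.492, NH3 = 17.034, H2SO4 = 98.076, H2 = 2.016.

144.24 g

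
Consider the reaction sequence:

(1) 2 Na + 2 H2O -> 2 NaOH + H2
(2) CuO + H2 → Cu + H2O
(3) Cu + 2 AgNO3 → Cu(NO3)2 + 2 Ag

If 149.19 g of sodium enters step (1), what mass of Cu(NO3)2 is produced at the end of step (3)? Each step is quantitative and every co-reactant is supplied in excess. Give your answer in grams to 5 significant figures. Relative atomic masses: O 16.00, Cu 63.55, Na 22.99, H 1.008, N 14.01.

M(Na) = 22.99 g/mol.
M(Cu(NO3)2) = 63.55 + 2(14.01) + 6(16.00) = 187.57 g/mol.
n(Na) = 149.19 / 22.99 = 6.48934 mol.
Reaction (1): Na→H2 ratio 2:1 ⇒ n(H2) = 3.24467 mol.
Reaction (2): H2→Cu ratio 1:1 ⇒ n(Cu) = 3.24467 mol.
Reaction (3): Cu→Cu(NO3)2 ratio 1:1 ⇒ n(Cu(NO3)2) = 3.24467 mol.
Mass of Cu(NO3)2 = 3.24467 × 187.57 = 608.603 g.

608.60 g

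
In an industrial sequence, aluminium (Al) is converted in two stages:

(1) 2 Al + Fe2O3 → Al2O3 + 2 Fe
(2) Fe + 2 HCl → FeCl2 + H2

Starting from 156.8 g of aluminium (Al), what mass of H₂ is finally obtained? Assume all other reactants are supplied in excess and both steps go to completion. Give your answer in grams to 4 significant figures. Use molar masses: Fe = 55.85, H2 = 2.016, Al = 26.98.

11.72 g

n(Al) = 156.80 / 26.98 = 5.8117 mol.
Step 1 gives a 2:2 ratio of Al to Fe, so n(Fe) = 5.8117 mol.
In step 2 the Fe:H2 ratio is 1:1, so n(H2) = 5.8117 mol.
Mass of H2 = 5.8117 × 2.016 = 11.716 g.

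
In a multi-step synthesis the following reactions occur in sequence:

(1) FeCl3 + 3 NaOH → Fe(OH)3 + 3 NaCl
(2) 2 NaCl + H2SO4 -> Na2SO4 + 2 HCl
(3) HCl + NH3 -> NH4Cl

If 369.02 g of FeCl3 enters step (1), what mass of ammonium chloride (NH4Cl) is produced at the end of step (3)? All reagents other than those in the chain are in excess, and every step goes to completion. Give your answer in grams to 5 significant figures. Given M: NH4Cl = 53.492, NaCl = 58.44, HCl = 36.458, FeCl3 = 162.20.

n(FeCl3) = 369.02 / 162.20 = 2.27509 mol.
Reaction (1): FeCl3→NaCl ratio 1:3 ⇒ n(NaCl) = 6.82528 mol.
Reaction (2): NaCl→HCl ratio 2:2 ⇒ n(HCl) = 6.82528 mol.
Reaction (3): HCl→NH4Cl ratio 1:1 ⇒ n(NH4Cl) = 6.82528 mol.
Mass of NH4Cl = 6.82528 × 53.492 = 365.098 g.

365.10 g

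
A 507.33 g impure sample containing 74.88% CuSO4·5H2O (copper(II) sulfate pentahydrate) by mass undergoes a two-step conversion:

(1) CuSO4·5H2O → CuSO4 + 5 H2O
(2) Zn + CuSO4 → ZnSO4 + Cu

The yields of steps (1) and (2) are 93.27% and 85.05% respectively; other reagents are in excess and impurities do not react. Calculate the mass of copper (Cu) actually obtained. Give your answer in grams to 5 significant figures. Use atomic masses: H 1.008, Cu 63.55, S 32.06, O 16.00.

Pure CuSO4·5H2O = 507.33 × 0.7488 = 379.889 g.
M(CuSO4·5H2O) = 63.55 + 32.06 + 9(16.00) + 10(1.008) = 249.69 g/mol.
M(Cu) = 63.55 g/mol.
n(CuSO4·5H2O) = 379.889 / 249.69 = 1.52144 mol.
Step 1 (CuSO4·5H2O:CuSO4 = 1:1): theoretical n(CuSO4) = 1.52144 mol; at 93.27% yield, n(CuSO4) = 1.41905 mol.
Step 2 (CuSO4:Cu = 1:1): theoretical n(Cu) = 1.41905 mol, so theoretical mass = 1.41905 × 63.55 = 90.1805 g.
At 85.05% yield, actual mass of Cu = 90.1805 × 0.8505 = 76.6985 g.

76.699 g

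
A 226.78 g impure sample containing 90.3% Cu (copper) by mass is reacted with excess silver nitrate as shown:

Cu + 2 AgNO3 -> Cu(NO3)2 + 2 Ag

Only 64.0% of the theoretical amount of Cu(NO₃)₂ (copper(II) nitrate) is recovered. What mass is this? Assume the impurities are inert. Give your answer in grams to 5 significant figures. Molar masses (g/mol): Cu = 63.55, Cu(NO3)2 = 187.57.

Pure Cu available = 226.78 g × 0.903 = 204.782 g.
n(Cu) = 204.782 g / 63.55 g/mol = 3.22238 mol.
From the equation the Cu:Cu(NO3)2 mole ratio is 1:1, so n(Cu(NO3)2) = 3.22238 × 1/1 = 3.22238 mol.
Mass of Cu(NO3)2 = 3.22238 mol × 187.57 g/mol = 604.422 g.
Actual mass collected = 604.422 g × 0.640 = 386.830 g.

386.83 g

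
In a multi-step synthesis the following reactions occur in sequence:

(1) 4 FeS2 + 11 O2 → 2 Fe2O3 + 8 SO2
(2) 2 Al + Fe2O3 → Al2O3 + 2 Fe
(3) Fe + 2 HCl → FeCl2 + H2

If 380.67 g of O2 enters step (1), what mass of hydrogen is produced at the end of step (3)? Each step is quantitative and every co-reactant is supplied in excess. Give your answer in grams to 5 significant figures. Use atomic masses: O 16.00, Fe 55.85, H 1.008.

M(O2) = 2(16.00) = 32.00 g/mol.
M(H2) = 2(1.008) = 2.016 g/mol.
n(O2) = 380.67 / 32.00 = 11.8959 mol.
Reaction (1): O2→Fe2O3 ratio 11:2 ⇒ n(Fe2O3) = 2.16290 mol.
Reaction (2): Fe2O3→Fe ratio 1:2 ⇒ n(Fe) = 4.32580 mol.
Reaction (3): Fe→H2 ratio 1:1 ⇒ n(H2) = 4.32580 mol.
Mass of H2 = 4.32580 × 2.016 = 8.72080 g.

8.7208 g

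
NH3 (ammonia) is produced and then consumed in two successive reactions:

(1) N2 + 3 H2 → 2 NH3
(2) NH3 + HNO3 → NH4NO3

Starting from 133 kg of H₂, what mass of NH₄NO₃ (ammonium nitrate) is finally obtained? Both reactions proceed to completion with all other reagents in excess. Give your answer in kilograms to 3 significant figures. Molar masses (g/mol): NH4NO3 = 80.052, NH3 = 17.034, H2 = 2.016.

3520 kg

133 kg = 133000 g.
n(H2) = 133000 / 2.016 = 65970 mol.
Step 1 gives a 3:2 ratio of H2 to NH3, so n(NH3) = 43980 mol.
In step 2 the NH3:NH4NO3 ratio is 1:1, so n(NH4NO3) = 43980 mol.
Mass of NH4NO3 = 43980 × 80.052 = 3.521 × 10^6 g = 3520 kg.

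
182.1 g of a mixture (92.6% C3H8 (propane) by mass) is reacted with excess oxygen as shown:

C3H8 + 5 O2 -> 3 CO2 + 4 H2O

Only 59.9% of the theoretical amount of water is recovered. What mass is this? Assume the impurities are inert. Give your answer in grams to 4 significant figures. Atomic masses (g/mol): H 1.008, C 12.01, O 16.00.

165.1 g

Pure C3H8 available = 182.1 g × 0.926 = 168.62 g.
M(C3H8) = 3(12.01) + 8(1.008) = 44.094 g/mol.
M(H2O) = 2(1.008) + 16.00 = 18.016 g/mol.
n(C3H8) = 168.62 g / 44.094 g/mol = 3.8242 mol.
From the equation the C3H8:H2O mole ratio is 1:4, so n(H2O) = 3.8242 × 4/1 = 15.297 mol.
Mass of H2O = 15.297 mol × 18.016 g/mol = 275.59 g.
Actual mass collected = 275.59 g × 0.599 = 165.08 g.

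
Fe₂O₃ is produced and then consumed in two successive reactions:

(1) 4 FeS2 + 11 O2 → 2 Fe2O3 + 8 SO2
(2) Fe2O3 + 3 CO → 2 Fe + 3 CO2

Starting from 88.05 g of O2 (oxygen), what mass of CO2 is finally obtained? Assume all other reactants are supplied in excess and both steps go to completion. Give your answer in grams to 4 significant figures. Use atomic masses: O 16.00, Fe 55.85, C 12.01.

66.05 g

M(O2) = 2(16.00) = 32.00 g/mol.
M(CO2) = 12.01 + 2(16.00) = 44.01 g/mol.
n(O2) = 88.050 / 32.00 = 2.7516 mol.
Step 1 gives a 11:2 ratio of O2 to Fe2O3, so n(Fe2O3) = 0.50028 mol.
In step 2 the Fe2O3:CO2 ratio is 1:3, so n(CO2) = 1.5009 mol.
Mass of CO2 = 1.5009 × 44.01 = 66.053 g.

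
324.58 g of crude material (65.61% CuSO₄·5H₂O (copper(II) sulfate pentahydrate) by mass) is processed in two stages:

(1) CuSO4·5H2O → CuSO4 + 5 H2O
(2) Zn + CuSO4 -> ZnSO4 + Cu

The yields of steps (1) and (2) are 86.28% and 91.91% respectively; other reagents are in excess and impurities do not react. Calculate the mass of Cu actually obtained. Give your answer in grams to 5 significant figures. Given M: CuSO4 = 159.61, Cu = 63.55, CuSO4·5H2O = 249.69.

42.981 g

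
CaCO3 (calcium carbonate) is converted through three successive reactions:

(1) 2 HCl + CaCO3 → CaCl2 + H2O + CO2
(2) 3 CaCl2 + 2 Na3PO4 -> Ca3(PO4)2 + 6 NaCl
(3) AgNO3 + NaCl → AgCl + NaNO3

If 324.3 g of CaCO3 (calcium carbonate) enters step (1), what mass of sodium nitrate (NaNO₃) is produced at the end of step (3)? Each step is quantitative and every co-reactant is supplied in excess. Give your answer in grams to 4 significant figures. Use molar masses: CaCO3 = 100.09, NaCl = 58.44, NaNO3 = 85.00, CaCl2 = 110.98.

550.8 g

n(CaCO3) = 324.3 / 100.09 = 3.2401 mol.
Reaction (1): CaCO3→CaCl2 ratio 1:1 ⇒ n(CaCl2) = 3.2401 mol.
Reaction (2): CaCl2→NaCl ratio 3:6 ⇒ n(NaCl) = 6.4802 mol.
Reaction (3): NaCl→NaNO3 ratio 1:1 ⇒ n(NaNO3) = 6.4802 mol.
Mass of NaNO3 = 6.4802 × 85.00 = 550.81 g.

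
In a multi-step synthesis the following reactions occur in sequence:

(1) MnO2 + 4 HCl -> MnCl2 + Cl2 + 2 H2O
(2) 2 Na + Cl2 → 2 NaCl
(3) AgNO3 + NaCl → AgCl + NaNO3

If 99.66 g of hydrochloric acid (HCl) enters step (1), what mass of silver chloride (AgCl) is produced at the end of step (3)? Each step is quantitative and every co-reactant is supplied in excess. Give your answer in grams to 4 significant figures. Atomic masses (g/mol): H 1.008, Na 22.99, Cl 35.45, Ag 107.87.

195.9 g

M(HCl) = 1.008 + 35.45 = 36.458 g/mol.
M(AgCl) = 107.87 + 35.45 = 143.32 g/mol.
n(HCl) = 99.66 / 36.458 = 2.7336 mol.
Reaction (1): HCl→Cl2 ratio 4:1 ⇒ n(Cl2) = 0.68339 mol.
Reaction (2): Cl2→NaCl ratio 1:2 ⇒ n(NaCl) = 1.3668 mol.
Reaction (3): NaCl→AgCl ratio 1:1 ⇒ n(AgCl) = 1.3668 mol.
Mass of AgCl = 1.3668 × 143.32 = 195.89 g.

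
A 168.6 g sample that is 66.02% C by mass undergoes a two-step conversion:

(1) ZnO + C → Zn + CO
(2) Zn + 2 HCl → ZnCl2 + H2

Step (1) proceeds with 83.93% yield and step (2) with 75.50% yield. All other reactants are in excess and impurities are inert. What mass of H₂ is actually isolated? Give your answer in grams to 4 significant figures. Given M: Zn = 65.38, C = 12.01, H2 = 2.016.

11.84 g

Pure C = 168.6 × 0.6602 = 111.31 g.
n(C) = 111.31 / 12.01 = 9.2681 mol.
Step 1 (C:Zn = 1:1): theoretical n(Zn) = 9.2681 mol; at 83.93% yield, n(Zn) = 7.7787 mol.
Step 2 (Zn:H2 = 1:1): theoretical n(H2) = 7.7787 mol, so theoretical mass = 7.7787 × 2.016 = 15.682 g.
At 75.50% yield, actual mass of H2 = 15.682 × 0.7550 = 11.840 g.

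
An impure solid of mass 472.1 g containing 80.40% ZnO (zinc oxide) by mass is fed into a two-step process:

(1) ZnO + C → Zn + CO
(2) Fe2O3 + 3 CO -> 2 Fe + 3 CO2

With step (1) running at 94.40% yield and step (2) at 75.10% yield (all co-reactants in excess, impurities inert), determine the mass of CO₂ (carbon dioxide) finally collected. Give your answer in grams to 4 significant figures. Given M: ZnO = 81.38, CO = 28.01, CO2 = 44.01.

145.5 g

Pure ZnO = 472.1 × 0.8040 = 379.57 g.
n(ZnO) = 379.57 / 81.38 = 4.6641 mol.
Step 1 (ZnO:CO = 1:1): theoretical n(CO) = 4.6641 mol; at 94.40% yield, n(CO) = 4.4030 mol.
Step 2 (CO:CO2 = 3:3): theoretical n(CO2) = 4.4030 mol, so theoretical mass = 4.4030 × 44.01 = 193.77 g.
At 75.10% yield, actual mass of CO2 = 193.77 × 0.7510 = 145.52 g.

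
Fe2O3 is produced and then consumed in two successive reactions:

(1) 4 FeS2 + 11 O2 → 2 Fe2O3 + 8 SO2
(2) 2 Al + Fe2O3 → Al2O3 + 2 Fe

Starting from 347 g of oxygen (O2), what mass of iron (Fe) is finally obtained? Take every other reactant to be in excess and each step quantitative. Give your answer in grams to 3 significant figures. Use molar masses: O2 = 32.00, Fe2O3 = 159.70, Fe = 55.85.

220 g

n(O2) = 347.0 / 32.00 = 10.84 mol.
Step 1 gives a 11:2 ratio of O2 to Fe2O3, so n(Fe2O3) = 1.972 mol.
In step 2 the Fe2O3:Fe ratio is 1:2, so n(Fe) = 3.943 mol.
Mass of Fe = 3.943 × 55.85 = 220.2 g.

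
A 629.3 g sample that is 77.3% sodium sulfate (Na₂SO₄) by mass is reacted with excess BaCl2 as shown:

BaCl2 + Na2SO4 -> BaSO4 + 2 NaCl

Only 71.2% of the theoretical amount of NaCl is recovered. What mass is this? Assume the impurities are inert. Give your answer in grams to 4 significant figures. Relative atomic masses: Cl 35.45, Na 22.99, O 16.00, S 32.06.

285.0 g

Pure Na2SO4 available = 629.3 g × 0.773 = 486.45 g.
M(Na2SO4) = 2(22.99) + 32.06 + 4(16.00) = 142.04 g/mol.
M(NaCl) = 22.99 + 35.45 = 58.44 g/mol.
n(Na2SO4) = 486.45 g / 142.04 g/mol = 3.4247 mol.
From the equation the Na2SO4:NaCl mole ratio is 1:2, so n(NaCl) = 3.4247 × 2/1 = 6.8495 mol.
Mass of NaCl = 6.8495 mol × 58.44 g/mol = 400.28 g.
Actual mass collected = 400.28 g × 0.712 = 285.00 g.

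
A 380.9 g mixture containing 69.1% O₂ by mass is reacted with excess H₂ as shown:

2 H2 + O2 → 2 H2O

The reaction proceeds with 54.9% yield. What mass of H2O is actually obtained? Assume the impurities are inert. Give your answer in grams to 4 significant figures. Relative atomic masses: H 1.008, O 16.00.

162.7 g

Pure O2 available = 380.9 g × 0.691 = 263.20 g.
M(O2) = 2(16.00) = 32.00 g/mol.
M(H2O) = 2(1.008) + 16.00 = 18.016 g/mol.
n(O2) = 263.20 g / 32.00 g/mol = 8.2251 mol.
From the equation the O2:H2O mole ratio is 1:2, so n(H2O) = 8.2251 × 2/1 = 16.450 mol.
Mass of H2O = 16.450 mol × 18.016 g/mol = 296.37 g.
Actual mass collected = 296.37 g × 0.549 = 162.70 g.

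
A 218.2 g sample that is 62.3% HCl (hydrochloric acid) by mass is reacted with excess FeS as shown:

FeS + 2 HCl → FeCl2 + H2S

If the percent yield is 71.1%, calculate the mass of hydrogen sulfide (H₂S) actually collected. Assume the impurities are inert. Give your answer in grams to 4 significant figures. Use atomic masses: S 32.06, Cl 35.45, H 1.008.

45.17 g

Pure HCl available = 218.2 g × 0.623 = 135.94 g.
M(HCl) = 1.008 + 35.45 = 36.458 g/mol.
M(H2S) = 2(1.008) + 32.06 = 34.076 g/mol.
n(HCl) = 135.94 g / 36.458 g/mol = 3.7286 mol.
From the equation the HCl:H2S mole ratio is 2:1, so n(H2S) = 3.7286 × 1/2 = 1.8643 mol.
Mass of H2S = 1.8643 mol × 34.076 g/mol = 63.528 g.
Actual mass collected = 63.528 g × 0.711 = 45.169 g.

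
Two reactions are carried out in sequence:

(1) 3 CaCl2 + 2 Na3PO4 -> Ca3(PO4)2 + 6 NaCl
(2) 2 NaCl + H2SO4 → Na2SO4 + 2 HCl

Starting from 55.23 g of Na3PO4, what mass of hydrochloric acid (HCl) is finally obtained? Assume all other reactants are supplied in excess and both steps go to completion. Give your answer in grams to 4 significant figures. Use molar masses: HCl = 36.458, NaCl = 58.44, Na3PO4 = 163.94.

36.85 g

n(Na3PO4) = 55.230 / 163.94 = 0.33689 mol.
Step 1 gives a 2:6 ratio of Na3PO4 to NaCl, so n(NaCl) = 1.0107 mol.
In step 2 the NaCl:HCl ratio is 2:2, so n(HCl) = 1.0107 mol.
Mass of HCl = 1.0107 × 36.458 = 36.847 g.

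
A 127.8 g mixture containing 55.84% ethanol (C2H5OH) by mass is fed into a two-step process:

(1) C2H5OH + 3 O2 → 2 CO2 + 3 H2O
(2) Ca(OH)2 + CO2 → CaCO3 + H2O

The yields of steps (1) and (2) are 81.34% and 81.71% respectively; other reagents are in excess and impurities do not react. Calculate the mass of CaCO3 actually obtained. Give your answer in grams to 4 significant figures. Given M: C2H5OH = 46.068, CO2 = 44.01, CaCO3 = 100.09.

206.1 g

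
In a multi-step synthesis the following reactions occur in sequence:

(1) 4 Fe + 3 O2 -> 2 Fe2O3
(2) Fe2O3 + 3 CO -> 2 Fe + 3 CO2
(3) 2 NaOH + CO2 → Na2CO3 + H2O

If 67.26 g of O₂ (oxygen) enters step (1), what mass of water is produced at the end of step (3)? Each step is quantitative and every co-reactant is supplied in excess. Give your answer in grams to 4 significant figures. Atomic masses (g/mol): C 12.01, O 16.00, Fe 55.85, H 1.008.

75.73 g

M(O2) = 2(16.00) = 32.00 g/mol.
M(H2O) = 2(1.008) + 16.00 = 18.016 g/mol.
n(O2) = 67.26 / 32.00 = 2.1019 mol.
Reaction (1): O2→Fe2O3 ratio 3:2 ⇒ n(Fe2O3) = 1.4013 mol.
Reaction (2): Fe2O3→CO2 ratio 1:3 ⇒ n(CO2) = 4.2038 mol.
Reaction (3): CO2→H2O ratio 1:1 ⇒ n(H2O) = 4.2038 mol.
Mass of H2O = 4.2038 × 18.016 = 75.735 g.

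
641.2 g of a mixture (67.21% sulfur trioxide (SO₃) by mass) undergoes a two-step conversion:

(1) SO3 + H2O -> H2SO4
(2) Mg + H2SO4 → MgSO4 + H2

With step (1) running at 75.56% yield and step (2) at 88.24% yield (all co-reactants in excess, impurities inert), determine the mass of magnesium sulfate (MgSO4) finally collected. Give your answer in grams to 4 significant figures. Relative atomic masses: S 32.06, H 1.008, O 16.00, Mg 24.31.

432.0 g

Pure SO3 = 641.2 × 0.6721 = 430.95 g.
M(SO3) = 32.06 + 3(16.00) = 80.06 g/mol.
M(MgSO4) = 24.31 + 32.06 + 4(16.00) = 120.37 g/mol.
n(SO3) = 430.95 / 80.06 = 5.3828 mol.
Step 1 (SO3:H2SO4 = 1:1): theoretical n(H2SO4) = 5.3828 mol; at 75.56% yield, n(H2SO4) = 4.0673 mol.
Step 2 (H2SO4:MgSO4 = 1:1): theoretical n(MgSO4) = 4.0673 mol, so theoretical mass = 4.0673 × 120.37 = 489.58 g.
At 88.24% yield, actual mass of MgSO4 = 489.58 × 0.8824 = 432.00 g.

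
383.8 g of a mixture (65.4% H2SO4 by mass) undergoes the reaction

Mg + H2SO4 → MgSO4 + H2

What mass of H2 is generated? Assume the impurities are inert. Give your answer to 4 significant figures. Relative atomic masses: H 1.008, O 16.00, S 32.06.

Mass of pure H2SO4 = 383.8 g × 0.654 = 251.01 g.
M(H2SO4) = 2(1.008) + 32.06 + 4(16.00) = 98.076 g/mol.
M(H2) = 2(1.008) = 2.016 g/mol.
n(H2SO4) = 251.01 g / 98.076 g/mol = 2.5593 mol.
From the equation the H2SO4:H2 mole ratio is 1:1, so n(H2) = 2.5593 × 1/1 = 2.5593 mol.
Mass of H2 = 2.5593 mol × 2.016 g/mol = 5.1595 g.

5.160 g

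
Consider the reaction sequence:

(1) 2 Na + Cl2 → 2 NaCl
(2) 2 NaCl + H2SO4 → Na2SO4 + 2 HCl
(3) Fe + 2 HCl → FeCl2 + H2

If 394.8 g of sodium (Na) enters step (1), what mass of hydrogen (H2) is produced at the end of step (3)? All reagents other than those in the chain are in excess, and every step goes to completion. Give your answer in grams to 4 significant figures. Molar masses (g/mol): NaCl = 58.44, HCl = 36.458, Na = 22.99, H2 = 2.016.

n(Na) = 394.8 / 22.99 = 17.173 mol.
Reaction (1): Na→NaCl ratio 2:2 ⇒ n(NaCl) = 17.173 mol.
Reaction (2): NaCl→HCl ratio 2:2 ⇒ n(HCl) = 17.173 mol.
Reaction (3): HCl→H2 ratio 2:1 ⇒ n(H2) = 8.5863 mol.
Mass of H2 = 8.5863 × 2.016 = 17.310 g.

17.31 g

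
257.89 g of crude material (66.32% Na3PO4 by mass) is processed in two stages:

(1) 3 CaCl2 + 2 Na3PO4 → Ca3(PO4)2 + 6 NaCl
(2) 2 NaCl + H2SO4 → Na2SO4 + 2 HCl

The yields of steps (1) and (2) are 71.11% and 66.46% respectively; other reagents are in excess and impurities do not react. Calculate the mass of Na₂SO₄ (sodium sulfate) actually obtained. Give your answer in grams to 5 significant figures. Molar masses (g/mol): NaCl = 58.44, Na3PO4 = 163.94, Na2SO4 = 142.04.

Pure Na3PO4 = 257.89 × 0.6632 = 171.033 g.
n(Na3PO4) = 171.033 / 163.94 = 1.04326 mol.
Step 1 (Na3PO4:NaCl = 2:6): theoretical n(NaCl) = 3.12979 mol; at 71.11% yield, n(NaCl) = 2.22559 mol.
Step 2 (NaCl:Na2SO4 = 2:1): theoretical n(Na2SO4) = 1.11280 mol, so theoretical mass = 1.11280 × 142.04 = 158.062 g.
At 66.46% yield, actual mass of Na2SO4 = 158.062 × 0.6646 = 105.048 g.

105.05 g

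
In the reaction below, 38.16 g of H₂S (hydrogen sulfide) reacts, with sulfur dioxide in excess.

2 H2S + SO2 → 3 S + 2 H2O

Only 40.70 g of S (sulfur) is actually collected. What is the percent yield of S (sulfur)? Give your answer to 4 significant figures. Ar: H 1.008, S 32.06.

M(H2S) = 2(1.008) + 32.06 = 34.076 g/mol.
M(S) = 32.06 g/mol.
n(H2S) = 38.160 g / 34.076 g/mol = 1.1198 mol.
From the equation the H2S:S mole ratio is 2:3, so n(S) = 1.1198 × 3/2 = 1.6798 mol.
Mass of S = 1.6798 mol × 32.06 g/mol = 53.854 g.
This is the theoretical yield. Percent yield = 40.70 g / 53.854 g × 100% = 75.575%.

75.58 %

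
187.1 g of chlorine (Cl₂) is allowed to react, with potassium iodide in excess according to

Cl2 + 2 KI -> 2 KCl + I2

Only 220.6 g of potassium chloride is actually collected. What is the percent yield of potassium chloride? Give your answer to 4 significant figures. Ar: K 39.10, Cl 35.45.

M(Cl2) = 2(35.45) = 70.90 g/mol.
M(KCl) = 39.10 + 35.45 = 74.55 g/mol.
n(Cl2) = 187.10 g / 70.90 g/mol = 2.6389 mol.
From the equation the Cl2:KCl mole ratio is 1:2, so n(KCl) = 2.6389 × 2/1 = 5.2779 mol.
Mass of KCl = 5.2779 mol × 74.55 g/mol = 393.46 g.
This is the theoretical yield. Percent yield = 220.6 g / 393.46 g × 100% = 56.066%.

56.07 %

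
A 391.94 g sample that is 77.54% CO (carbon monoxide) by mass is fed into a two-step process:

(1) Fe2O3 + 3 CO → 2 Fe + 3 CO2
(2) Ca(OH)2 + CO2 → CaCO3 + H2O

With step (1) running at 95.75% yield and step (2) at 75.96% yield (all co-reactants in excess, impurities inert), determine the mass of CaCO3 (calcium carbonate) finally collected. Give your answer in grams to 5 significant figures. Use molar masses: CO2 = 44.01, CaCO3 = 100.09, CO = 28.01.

Pure CO = 391.94 × 0.7754 = 303.910 g.
n(CO) = 303.910 / 28.01 = 10.8501 mol.
Step 1 (CO:CO2 = 3:3): theoretical n(CO2) = 10.8501 mol; at 95.75% yield, n(CO2) = 10.3889 mol.
Step 2 (CO2:CaCO3 = 1:1): theoretical n(CaCO3) = 10.3889 mol, so theoretical mass = 10.3889 × 100.09 = 1039.83 g.
At 75.96% yield, actual mass of CaCO3 = 1039.83 × 0.7596 = 789.854 g.

789.85 g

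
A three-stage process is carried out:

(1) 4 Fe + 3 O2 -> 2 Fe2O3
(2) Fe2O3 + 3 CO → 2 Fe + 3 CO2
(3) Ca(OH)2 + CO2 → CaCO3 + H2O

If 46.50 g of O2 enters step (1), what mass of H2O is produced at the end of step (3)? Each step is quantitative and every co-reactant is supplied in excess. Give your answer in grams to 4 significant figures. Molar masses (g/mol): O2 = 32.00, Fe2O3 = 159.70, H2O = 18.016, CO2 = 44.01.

n(O2) = 46.50 / 32.00 = 1.4531 mol.
Reaction (1): O2→Fe2O3 ratio 3:2 ⇒ n(Fe2O3) = 0.96875 mol.
Reaction (2): Fe2O3→CO2 ratio 1:3 ⇒ n(CO2) = 2.9062 mol.
Reaction (3): CO2→H2O ratio 1:1 ⇒ n(H2O) = 2.9062 mol.
Mass of H2O = 2.9062 × 18.016 = 52.359 g.

52.36 g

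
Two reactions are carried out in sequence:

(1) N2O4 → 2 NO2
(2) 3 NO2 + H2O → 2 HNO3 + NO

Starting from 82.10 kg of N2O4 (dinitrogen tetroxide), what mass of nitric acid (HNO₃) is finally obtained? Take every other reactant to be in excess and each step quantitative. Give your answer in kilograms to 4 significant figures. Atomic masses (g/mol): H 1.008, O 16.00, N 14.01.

74.97 kg

M(N2O4) = 2(14.01) + 4(16.00) = 92.02 g/mol.
M(HNO3) = 1.008 + 14.01 + 3(16.00) = 63.018 g/mol.
82.10 kg = 82100 g.
n(N2O4) = 82100 / 92.02 = 892.20 mol.
Step 1 gives a 1:2 ratio of N2O4 to NO2, so n(NO2) = 1784.4 mol.
In step 2 the NO2:HNO3 ratio is 3:2, so n(HNO3) = 1189.6 mol.
Mass of HNO3 = 1189.6 × 63.018 = 74966 g = 74.97 kg.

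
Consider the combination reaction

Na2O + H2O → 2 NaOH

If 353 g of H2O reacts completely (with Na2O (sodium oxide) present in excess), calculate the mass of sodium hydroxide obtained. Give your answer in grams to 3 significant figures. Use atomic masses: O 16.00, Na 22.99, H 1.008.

M(H2O) = 2(1.008) + 16.00 = 18.016 g/mol.
M(NaOH) = 22.99 + 16.00 + 1.008 = 39.998 g/mol.
n(H2O) = 353.0 g / 18.016 g/mol = 19.59 mol.
From the equation the H2O:NaOH mole ratio is 1:2, so n(NaOH) = 19.59 × 2/1 = 39.19 mol.
Mass of NaOH = 39.19 mol × 39.998 g/mol = 1567 g.

1570 g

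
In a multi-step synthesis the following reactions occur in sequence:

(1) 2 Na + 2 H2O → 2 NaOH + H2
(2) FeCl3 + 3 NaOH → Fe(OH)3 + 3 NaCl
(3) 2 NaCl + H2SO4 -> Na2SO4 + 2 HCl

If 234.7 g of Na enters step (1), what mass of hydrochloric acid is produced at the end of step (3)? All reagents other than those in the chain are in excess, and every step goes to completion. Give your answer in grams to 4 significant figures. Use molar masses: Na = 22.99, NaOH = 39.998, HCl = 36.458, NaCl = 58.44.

372.2 g

n(Na) = 234.7 / 22.99 = 10.209 mol.
Reaction (1): Na→NaOH ratio 2:2 ⇒ n(NaOH) = 10.209 mol.
Reaction (2): NaOH→NaCl ratio 3:3 ⇒ n(NaCl) = 10.209 mol.
Reaction (3): NaCl→HCl ratio 2:2 ⇒ n(HCl) = 10.209 mol.
Mass of HCl = 10.209 × 36.458 = 372.19 g.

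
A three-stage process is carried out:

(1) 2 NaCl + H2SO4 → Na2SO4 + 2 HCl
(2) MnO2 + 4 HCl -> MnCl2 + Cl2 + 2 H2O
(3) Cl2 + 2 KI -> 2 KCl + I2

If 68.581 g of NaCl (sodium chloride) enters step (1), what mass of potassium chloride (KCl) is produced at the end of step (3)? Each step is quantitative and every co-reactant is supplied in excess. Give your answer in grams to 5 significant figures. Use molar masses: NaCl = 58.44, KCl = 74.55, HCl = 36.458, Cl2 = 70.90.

43.743 g

n(NaCl) = 68.581 / 58.44 = 1.17353 mol.
Reaction (1): NaCl→HCl ratio 2:2 ⇒ n(HCl) = 1.17353 mol.
Reaction (2): HCl→Cl2 ratio 4:1 ⇒ n(Cl2) = 0.293382 mol.
Reaction (3): Cl2→KCl ratio 1:2 ⇒ n(KCl) = 0.586764 mol.
Mass of KCl = 0.586764 × 74.55 = 43.7433 g.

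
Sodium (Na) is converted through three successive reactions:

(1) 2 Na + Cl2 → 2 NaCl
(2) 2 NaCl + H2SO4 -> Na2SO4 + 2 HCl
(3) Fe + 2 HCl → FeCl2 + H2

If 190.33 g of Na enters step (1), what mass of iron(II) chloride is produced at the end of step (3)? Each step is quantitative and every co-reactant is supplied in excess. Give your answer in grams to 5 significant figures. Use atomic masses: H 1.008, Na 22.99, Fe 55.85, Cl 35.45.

524.67 g

M(Na) = 22.99 g/mol.
M(FeCl2) = 55.85 + 2(35.45) = 126.75 g/mol.
n(Na) = 190.33 / 22.99 = 8.27882 mol.
Reaction (1): Na→NaCl ratio 2:2 ⇒ n(NaCl) = 8.27882 mol.
Reaction (2): NaCl→HCl ratio 2:2 ⇒ n(HCl) = 8.27882 mol.
Reaction (3): HCl→FeCl2 ratio 2:1 ⇒ n(FeCl2) = 4.13941 mol.
Mass of FeCl2 = 4.13941 × 126.75 = 524.670 g.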